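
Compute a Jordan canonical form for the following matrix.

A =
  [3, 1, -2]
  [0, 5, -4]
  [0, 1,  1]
J_2(3) ⊕ J_1(3)

The characteristic polynomial is
  det(x·I − A) = x^3 - 9*x^2 + 27*x - 27 = (x - 3)^3

Eigenvalues and multiplicities (the geometric multiplicity of λ is n − rank(A − λI), which equals the number of Jordan blocks for λ):
  λ = 3: algebraic multiplicity = 3, geometric multiplicity = 2

Determining the block sizes for each eigenvalue:
  λ = 3: 2 blocks summing to 3 forces exactly one block of size 2 and the rest size 1 → block sizes [2, 1]

Assembling the blocks gives a Jordan form
J =
  [3, 1, 0]
  [0, 3, 0]
  [0, 0, 3]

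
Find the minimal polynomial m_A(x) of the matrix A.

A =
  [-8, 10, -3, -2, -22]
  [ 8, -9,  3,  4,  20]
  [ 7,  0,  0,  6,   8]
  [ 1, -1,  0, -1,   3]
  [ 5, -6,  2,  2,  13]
x^3 + 3*x^2 + 3*x + 1

The characteristic polynomial is χ_A(x) = (x + 1)^5, so the eigenvalues are known. The minimal polynomial is
  m_A(x) = Π_λ (x − λ)^{k_λ}
where k_λ is the size of the *largest* Jordan block for λ (equivalently, the smallest k with (A − λI)^k v = 0 for every generalised eigenvector v of λ).

  λ = -1: largest Jordan block has size 3, contributing (x + 1)^3

So m_A(x) = (x + 1)^3 = x^3 + 3*x^2 + 3*x + 1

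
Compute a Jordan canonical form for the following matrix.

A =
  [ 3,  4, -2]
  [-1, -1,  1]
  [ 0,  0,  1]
J_2(1) ⊕ J_1(1)

The characteristic polynomial is
  det(x·I − A) = x^3 - 3*x^2 + 3*x - 1 = (x - 1)^3

Eigenvalues and multiplicities (the geometric multiplicity of λ is n − rank(A − λI), which equals the number of Jordan blocks for λ):
  λ = 1: algebraic multiplicity = 3, geometric multiplicity = 2

Determining the block sizes for each eigenvalue:
  λ = 1: 2 blocks summing to 3 forces exactly one block of size 2 and the rest size 1 → block sizes [2, 1]

Assembling the blocks gives a Jordan form
J =
  [1, 1, 0]
  [0, 1, 0]
  [0, 0, 1]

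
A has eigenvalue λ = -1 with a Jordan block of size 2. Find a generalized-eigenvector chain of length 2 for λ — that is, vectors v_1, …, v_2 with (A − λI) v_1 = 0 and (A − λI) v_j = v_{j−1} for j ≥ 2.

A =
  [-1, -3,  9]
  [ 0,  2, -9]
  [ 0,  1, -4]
A Jordan chain for λ = -1 of length 2:
v_1 = (-3, 3, 1)ᵀ
v_2 = (0, 1, 0)ᵀ

Let N = A − (-1)·I. We want v_2 with N^2 v_2 = 0 but N^1 v_2 ≠ 0; then v_{j-1} := N · v_j for j = 2, …, 2.

Pick v_2 = (0, 1, 0)ᵀ.
Then v_1 = N · v_2 = (-3, 3, 1)ᵀ.

Sanity check: (A − (-1)·I) v_1 = (0, 0, 0)ᵀ = 0. ✓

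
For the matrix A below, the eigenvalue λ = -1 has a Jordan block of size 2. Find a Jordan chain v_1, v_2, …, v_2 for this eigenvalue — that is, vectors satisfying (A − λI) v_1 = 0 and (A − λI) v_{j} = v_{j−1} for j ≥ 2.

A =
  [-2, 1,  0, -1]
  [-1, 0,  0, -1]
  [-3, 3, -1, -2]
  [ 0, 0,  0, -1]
A Jordan chain for λ = -1 of length 2:
v_1 = (-1, -1, -3, 0)ᵀ
v_2 = (1, 0, 0, 0)ᵀ

Let N = A − (-1)·I. We want v_2 with N^2 v_2 = 0 but N^1 v_2 ≠ 0; then v_{j-1} := N · v_j for j = 2, …, 2.

Pick v_2 = (1, 0, 0, 0)ᵀ.
Then v_1 = N · v_2 = (-1, -1, -3, 0)ᵀ.

Sanity check: (A − (-1)·I) v_1 = (0, 0, 0, 0)ᵀ = 0. ✓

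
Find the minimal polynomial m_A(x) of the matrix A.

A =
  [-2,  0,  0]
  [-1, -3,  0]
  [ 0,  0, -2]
x^2 + 5*x + 6

The characteristic polynomial is χ_A(x) = (x + 2)^2*(x + 3), so the eigenvalues are known. The minimal polynomial is
  m_A(x) = Π_λ (x − λ)^{k_λ}
where k_λ is the size of the *largest* Jordan block for λ (equivalently, the smallest k with (A − λI)^k v = 0 for every generalised eigenvector v of λ).

  λ = -3: largest Jordan block has size 1, contributing (x + 3)
  λ = -2: largest Jordan block has size 1, contributing (x + 2)

So m_A(x) = (x + 2)*(x + 3) = x^2 + 5*x + 6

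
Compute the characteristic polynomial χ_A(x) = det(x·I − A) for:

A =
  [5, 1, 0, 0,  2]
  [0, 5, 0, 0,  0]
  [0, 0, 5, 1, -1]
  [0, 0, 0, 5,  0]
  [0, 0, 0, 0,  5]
x^5 - 25*x^4 + 250*x^3 - 1250*x^2 + 3125*x - 3125

Expanding det(x·I − A) (e.g. by cofactor expansion or by noting that A is similar to its Jordan form J, which has the same characteristic polynomial as A) gives
  χ_A(x) = x^5 - 25*x^4 + 250*x^3 - 1250*x^2 + 3125*x - 3125
which factors as (x - 5)^5. The eigenvalues (with algebraic multiplicities) are λ = 5 with multiplicity 5.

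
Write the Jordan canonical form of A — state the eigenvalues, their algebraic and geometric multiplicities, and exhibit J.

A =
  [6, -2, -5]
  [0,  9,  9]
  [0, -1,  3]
J_3(6)

The characteristic polynomial is
  det(x·I − A) = x^3 - 18*x^2 + 108*x - 216 = (x - 6)^3

Eigenvalues and multiplicities (the geometric multiplicity of λ is n − rank(A − λI), which equals the number of Jordan blocks for λ):
  λ = 6: algebraic multiplicity = 3, geometric multiplicity = 1

Determining the block sizes for each eigenvalue:
  λ = 6: one block (gm = 1), so the single block has size am = 3 → block sizes [3]

Assembling the blocks gives a Jordan form
J =
  [6, 1, 0]
  [0, 6, 1]
  [0, 0, 6]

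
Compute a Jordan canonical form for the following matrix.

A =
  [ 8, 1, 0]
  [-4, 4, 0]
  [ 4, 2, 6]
J_2(6) ⊕ J_1(6)

The characteristic polynomial is
  det(x·I − A) = x^3 - 18*x^2 + 108*x - 216 = (x - 6)^3

Eigenvalues and multiplicities (the geometric multiplicity of λ is n − rank(A − λI), which equals the number of Jordan blocks for λ):
  λ = 6: algebraic multiplicity = 3, geometric multiplicity = 2

Determining the block sizes for each eigenvalue:
  λ = 6: 2 blocks summing to 3 forces exactly one block of size 2 and the rest size 1 → block sizes [2, 1]

Assembling the blocks gives a Jordan form
J =
  [6, 1, 0]
  [0, 6, 0]
  [0, 0, 6]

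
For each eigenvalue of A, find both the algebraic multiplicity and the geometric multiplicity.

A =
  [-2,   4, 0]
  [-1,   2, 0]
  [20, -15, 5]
λ = 0: alg = 2, geom = 1; λ = 5: alg = 1, geom = 1

Step 1 — factor the characteristic polynomial to read off the algebraic multiplicities:
  χ_A(x) = x^2*(x - 5)

Step 2 — compute geometric multiplicities via the rank-nullity identity g(λ) = n − rank(A − λI):
  rank(A − (0)·I) = 2, so dim ker(A − (0)·I) = n − 2 = 1
  rank(A − (5)·I) = 2, so dim ker(A − (5)·I) = n − 2 = 1

Summary:
  λ = 0: algebraic multiplicity = 2, geometric multiplicity = 1
  λ = 5: algebraic multiplicity = 1, geometric multiplicity = 1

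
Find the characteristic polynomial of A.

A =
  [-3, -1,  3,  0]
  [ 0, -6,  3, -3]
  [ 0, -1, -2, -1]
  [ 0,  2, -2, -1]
x^4 + 12*x^3 + 54*x^2 + 108*x + 81

Expanding det(x·I − A) (e.g. by cofactor expansion or by noting that A is similar to its Jordan form J, which has the same characteristic polynomial as A) gives
  χ_A(x) = x^4 + 12*x^3 + 54*x^2 + 108*x + 81
which factors as (x + 3)^4. The eigenvalues (with algebraic multiplicities) are λ = -3 with multiplicity 4.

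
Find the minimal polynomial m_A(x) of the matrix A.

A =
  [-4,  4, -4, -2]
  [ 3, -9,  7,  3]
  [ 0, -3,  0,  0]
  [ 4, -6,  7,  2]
x^4 + 11*x^3 + 45*x^2 + 81*x + 54

The characteristic polynomial is χ_A(x) = (x + 2)*(x + 3)^3, so the eigenvalues are known. The minimal polynomial is
  m_A(x) = Π_λ (x − λ)^{k_λ}
where k_λ is the size of the *largest* Jordan block for λ (equivalently, the smallest k with (A − λI)^k v = 0 for every generalised eigenvector v of λ).

  λ = -3: largest Jordan block has size 3, contributing (x + 3)^3
  λ = -2: largest Jordan block has size 1, contributing (x + 2)

So m_A(x) = (x + 2)*(x + 3)^3 = x^4 + 11*x^3 + 45*x^2 + 81*x + 54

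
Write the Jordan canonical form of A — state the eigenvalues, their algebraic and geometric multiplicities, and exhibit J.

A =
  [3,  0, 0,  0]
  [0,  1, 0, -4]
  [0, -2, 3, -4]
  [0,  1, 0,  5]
J_2(3) ⊕ J_1(3) ⊕ J_1(3)

The characteristic polynomial is
  det(x·I − A) = x^4 - 12*x^3 + 54*x^2 - 108*x + 81 = (x - 3)^4

Eigenvalues and multiplicities (the geometric multiplicity of λ is n − rank(A − λI), which equals the number of Jordan blocks for λ):
  λ = 3: algebraic multiplicity = 4, geometric multiplicity = 3

Determining the block sizes for each eigenvalue:
  λ = 3: 3 blocks summing to 4 forces exactly one block of size 2 and the rest size 1 → block sizes [2, 1, 1]

Assembling the blocks gives a Jordan form
J =
  [3, 1, 0, 0]
  [0, 3, 0, 0]
  [0, 0, 3, 0]
  [0, 0, 0, 3]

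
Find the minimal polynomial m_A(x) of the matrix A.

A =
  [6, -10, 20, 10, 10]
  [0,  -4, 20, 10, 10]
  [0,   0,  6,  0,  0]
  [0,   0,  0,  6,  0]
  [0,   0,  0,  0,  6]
x^2 - 2*x - 24

The characteristic polynomial is χ_A(x) = (x - 6)^4*(x + 4), so the eigenvalues are known. The minimal polynomial is
  m_A(x) = Π_λ (x − λ)^{k_λ}
where k_λ is the size of the *largest* Jordan block for λ (equivalently, the smallest k with (A − λI)^k v = 0 for every generalised eigenvector v of λ).

  λ = -4: largest Jordan block has size 1, contributing (x + 4)
  λ = 6: largest Jordan block has size 1, contributing (x − 6)

So m_A(x) = (x - 6)*(x + 4) = x^2 - 2*x - 24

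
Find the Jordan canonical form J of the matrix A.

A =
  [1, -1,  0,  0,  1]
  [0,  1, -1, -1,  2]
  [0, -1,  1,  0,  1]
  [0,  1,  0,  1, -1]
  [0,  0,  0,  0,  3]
J_3(1) ⊕ J_1(1) ⊕ J_1(3)

The characteristic polynomial is
  det(x·I − A) = x^5 - 7*x^4 + 18*x^3 - 22*x^2 + 13*x - 3 = (x - 3)*(x - 1)^4

Eigenvalues and multiplicities (the geometric multiplicity of λ is n − rank(A − λI), which equals the number of Jordan blocks for λ):
  λ = 1: algebraic multiplicity = 4, geometric multiplicity = 2
  λ = 3: algebraic multiplicity = 1, geometric multiplicity = 1

Determining the block sizes for each eigenvalue:
  λ = 1: with am = 4 and gm = 2, the partition is not yet determined (e.g. several partitions of 4 into 2 parts exist). Let N = A − (1)·I. Computing rank(N^1) = 3, rank(N^2) = 2, rank(N^3) = 1; the number of blocks of size ≥ j is rank(N^{j−1}) − rank(N^j), giving [2, 1, 1]. So we have 1 block(s) of size 3, 1 block(s) of size 1 → block sizes [3, 1]
  λ = 3: one block (gm = 1), so the single block has size am = 1 → block sizes [1]

Assembling the blocks gives a Jordan form
J =
  [1, 1, 0, 0, 0]
  [0, 1, 1, 0, 0]
  [0, 0, 1, 0, 0]
  [0, 0, 0, 1, 0]
  [0, 0, 0, 0, 3]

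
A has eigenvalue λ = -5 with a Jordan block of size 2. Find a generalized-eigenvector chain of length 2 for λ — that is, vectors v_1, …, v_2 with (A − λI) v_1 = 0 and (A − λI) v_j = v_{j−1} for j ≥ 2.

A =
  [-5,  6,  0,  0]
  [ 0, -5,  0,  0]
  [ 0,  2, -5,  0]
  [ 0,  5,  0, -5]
A Jordan chain for λ = -5 of length 2:
v_1 = (6, 0, 2, 5)ᵀ
v_2 = (0, 1, 0, 0)ᵀ

Let N = A − (-5)·I. We want v_2 with N^2 v_2 = 0 but N^1 v_2 ≠ 0; then v_{j-1} := N · v_j for j = 2, …, 2.

Pick v_2 = (0, 1, 0, 0)ᵀ.
Then v_1 = N · v_2 = (6, 0, 2, 5)ᵀ.

Sanity check: (A − (-5)·I) v_1 = (0, 0, 0, 0)ᵀ = 0. ✓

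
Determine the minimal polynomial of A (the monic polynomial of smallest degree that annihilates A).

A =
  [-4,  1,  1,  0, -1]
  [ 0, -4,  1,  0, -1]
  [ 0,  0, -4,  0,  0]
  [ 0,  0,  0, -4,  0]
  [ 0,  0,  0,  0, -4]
x^3 + 12*x^2 + 48*x + 64

The characteristic polynomial is χ_A(x) = (x + 4)^5, so the eigenvalues are known. The minimal polynomial is
  m_A(x) = Π_λ (x − λ)^{k_λ}
where k_λ is the size of the *largest* Jordan block for λ (equivalently, the smallest k with (A − λI)^k v = 0 for every generalised eigenvector v of λ).

  λ = -4: largest Jordan block has size 3, contributing (x + 4)^3

So m_A(x) = (x + 4)^3 = x^3 + 12*x^2 + 48*x + 64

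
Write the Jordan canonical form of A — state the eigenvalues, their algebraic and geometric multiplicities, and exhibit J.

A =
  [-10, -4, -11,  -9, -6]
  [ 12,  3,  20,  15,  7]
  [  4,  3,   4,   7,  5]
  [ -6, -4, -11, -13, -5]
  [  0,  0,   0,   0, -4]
J_3(-4) ⊕ J_2(-4)

The characteristic polynomial is
  det(x·I − A) = x^5 + 20*x^4 + 160*x^3 + 640*x^2 + 1280*x + 1024 = (x + 4)^5

Eigenvalues and multiplicities (the geometric multiplicity of λ is n − rank(A − λI), which equals the number of Jordan blocks for λ):
  λ = -4: algebraic multiplicity = 5, geometric multiplicity = 2

Determining the block sizes for each eigenvalue:
  λ = -4: with am = 5 and gm = 2, the partition is not yet determined (e.g. several partitions of 5 into 2 parts exist). Let N = A − (-4)·I. Computing rank(N^1) = 3, rank(N^2) = 1, rank(N^3) = 0; the number of blocks of size ≥ j is rank(N^{j−1}) − rank(N^j), giving [2, 2, 1]. So we have 1 block(s) of size 3, 1 block(s) of size 2 → block sizes [3, 2]

Assembling the blocks gives a Jordan form
J =
  [-4,  1,  0,  0,  0]
  [ 0, -4,  1,  0,  0]
  [ 0,  0, -4,  0,  0]
  [ 0,  0,  0, -4,  1]
  [ 0,  0,  0,  0, -4]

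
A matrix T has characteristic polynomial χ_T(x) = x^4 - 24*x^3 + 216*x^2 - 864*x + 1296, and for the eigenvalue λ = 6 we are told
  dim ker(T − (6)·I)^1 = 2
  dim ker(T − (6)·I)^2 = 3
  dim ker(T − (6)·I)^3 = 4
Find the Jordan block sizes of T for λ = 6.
Block sizes for λ = 6: [3, 1]

From the dimensions of kernels of powers, the number of Jordan blocks of size at least j is d_j − d_{j−1} where d_j = dim ker(N^j) (with d_0 = 0). Computing the differences gives [2, 1, 1].
The number of blocks of size exactly k is (#blocks of size ≥ k) − (#blocks of size ≥ k + 1), so the partition is: 1 block(s) of size 1, 1 block(s) of size 3.
In nonincreasing order the block sizes are [3, 1].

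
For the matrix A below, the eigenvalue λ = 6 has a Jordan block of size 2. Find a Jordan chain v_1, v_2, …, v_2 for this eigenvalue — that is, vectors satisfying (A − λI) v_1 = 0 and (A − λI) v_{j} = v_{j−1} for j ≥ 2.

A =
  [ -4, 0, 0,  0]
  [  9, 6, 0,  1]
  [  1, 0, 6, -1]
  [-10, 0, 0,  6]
A Jordan chain for λ = 6 of length 2:
v_1 = (0, 1, -1, 0)ᵀ
v_2 = (0, 0, 0, 1)ᵀ

Let N = A − (6)·I. We want v_2 with N^2 v_2 = 0 but N^1 v_2 ≠ 0; then v_{j-1} := N · v_j for j = 2, …, 2.

Pick v_2 = (0, 0, 0, 1)ᵀ.
Then v_1 = N · v_2 = (0, 1, -1, 0)ᵀ.

Sanity check: (A − (6)·I) v_1 = (0, 0, 0, 0)ᵀ = 0. ✓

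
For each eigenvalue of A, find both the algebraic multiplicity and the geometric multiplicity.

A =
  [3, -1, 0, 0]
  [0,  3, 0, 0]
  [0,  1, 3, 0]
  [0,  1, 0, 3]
λ = 3: alg = 4, geom = 3

Step 1 — factor the characteristic polynomial to read off the algebraic multiplicities:
  χ_A(x) = (x - 3)^4

Step 2 — compute geometric multiplicities via the rank-nullity identity g(λ) = n − rank(A − λI):
  rank(A − (3)·I) = 1, so dim ker(A − (3)·I) = n − 1 = 3

Summary:
  λ = 3: algebraic multiplicity = 4, geometric multiplicity = 3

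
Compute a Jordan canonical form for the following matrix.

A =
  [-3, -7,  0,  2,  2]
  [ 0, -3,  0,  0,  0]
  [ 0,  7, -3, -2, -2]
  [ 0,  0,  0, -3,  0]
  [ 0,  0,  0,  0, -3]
J_2(-3) ⊕ J_1(-3) ⊕ J_1(-3) ⊕ J_1(-3)

The characteristic polynomial is
  det(x·I − A) = x^5 + 15*x^4 + 90*x^3 + 270*x^2 + 405*x + 243 = (x + 3)^5

Eigenvalues and multiplicities (the geometric multiplicity of λ is n − rank(A − λI), which equals the number of Jordan blocks for λ):
  λ = -3: algebraic multiplicity = 5, geometric multiplicity = 4

Determining the block sizes for each eigenvalue:
  λ = -3: 4 blocks summing to 5 forces exactly one block of size 2 and the rest size 1 → block sizes [2, 1, 1, 1]

Assembling the blocks gives a Jordan form
J =
  [-3,  1,  0,  0,  0]
  [ 0, -3,  0,  0,  0]
  [ 0,  0, -3,  0,  0]
  [ 0,  0,  0, -3,  0]
  [ 0,  0,  0,  0, -3]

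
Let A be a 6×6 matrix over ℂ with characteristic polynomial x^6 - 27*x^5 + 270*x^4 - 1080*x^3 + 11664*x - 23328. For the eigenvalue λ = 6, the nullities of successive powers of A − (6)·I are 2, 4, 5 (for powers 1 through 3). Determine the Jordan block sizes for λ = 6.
Block sizes for λ = 6: [3, 2]

From the dimensions of kernels of powers, the number of Jordan blocks of size at least j is d_j − d_{j−1} where d_j = dim ker(N^j) (with d_0 = 0). Computing the differences gives [2, 2, 1].
The number of blocks of size exactly k is (#blocks of size ≥ k) − (#blocks of size ≥ k + 1), so the partition is: 1 block(s) of size 2, 1 block(s) of size 3.
In nonincreasing order the block sizes are [3, 2].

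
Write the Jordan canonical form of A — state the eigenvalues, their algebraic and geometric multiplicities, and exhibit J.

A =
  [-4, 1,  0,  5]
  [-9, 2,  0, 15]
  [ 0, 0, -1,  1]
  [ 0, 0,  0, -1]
J_2(-1) ⊕ J_2(-1)

The characteristic polynomial is
  det(x·I − A) = x^4 + 4*x^3 + 6*x^2 + 4*x + 1 = (x + 1)^4

Eigenvalues and multiplicities (the geometric multiplicity of λ is n − rank(A − λI), which equals the number of Jordan blocks for λ):
  λ = -1: algebraic multiplicity = 4, geometric multiplicity = 2

Determining the block sizes for each eigenvalue:
  λ = -1: with am = 4 and gm = 2, the partition is not yet determined (e.g. several partitions of 4 into 2 parts exist). Let N = A − (-1)·I. Computing rank(N^1) = 2, rank(N^2) = 0; the number of blocks of size ≥ j is rank(N^{j−1}) − rank(N^j), giving [2, 2]. So we have 2 block(s) of size 2 → block sizes [2, 2]

Assembling the blocks gives a Jordan form
J =
  [-1,  1,  0,  0]
  [ 0, -1,  0,  0]
  [ 0,  0, -1,  1]
  [ 0,  0,  0, -1]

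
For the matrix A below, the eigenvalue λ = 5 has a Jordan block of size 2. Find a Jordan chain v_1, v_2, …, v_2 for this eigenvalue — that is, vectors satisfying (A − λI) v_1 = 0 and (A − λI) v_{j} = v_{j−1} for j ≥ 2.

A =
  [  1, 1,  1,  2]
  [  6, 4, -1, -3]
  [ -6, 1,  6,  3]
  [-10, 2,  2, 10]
A Jordan chain for λ = 5 of length 2:
v_1 = (1, -1, 1, 2)ᵀ
v_2 = (0, 1, 0, 0)ᵀ

Let N = A − (5)·I. We want v_2 with N^2 v_2 = 0 but N^1 v_2 ≠ 0; then v_{j-1} := N · v_j for j = 2, …, 2.

Pick v_2 = (0, 1, 0, 0)ᵀ.
Then v_1 = N · v_2 = (1, -1, 1, 2)ᵀ.

Sanity check: (A − (5)·I) v_1 = (0, 0, 0, 0)ᵀ = 0. ✓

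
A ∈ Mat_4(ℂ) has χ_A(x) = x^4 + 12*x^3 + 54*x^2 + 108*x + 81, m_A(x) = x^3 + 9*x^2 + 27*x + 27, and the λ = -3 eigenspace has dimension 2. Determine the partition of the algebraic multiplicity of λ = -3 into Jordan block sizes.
Block sizes for λ = -3: [3, 1]

Step 1 — from the characteristic polynomial, algebraic multiplicity of λ = -3 is 4. From dim ker(A − (-3)·I) = 2, there are exactly 2 Jordan blocks for λ = -3.
Step 2 — from the minimal polynomial, the factor (x + 3)^3 tells us the largest block for λ = -3 has size 3.
Step 3 — with total size 4, 2 blocks, and largest block 3, the block sizes (in nonincreasing order) are [3, 1].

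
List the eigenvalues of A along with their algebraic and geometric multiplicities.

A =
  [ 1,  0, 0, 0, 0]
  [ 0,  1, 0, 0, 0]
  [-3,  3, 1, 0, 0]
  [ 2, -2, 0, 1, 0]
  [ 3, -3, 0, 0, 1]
λ = 1: alg = 5, geom = 4

Step 1 — factor the characteristic polynomial to read off the algebraic multiplicities:
  χ_A(x) = (x - 1)^5

Step 2 — compute geometric multiplicities via the rank-nullity identity g(λ) = n − rank(A − λI):
  rank(A − (1)·I) = 1, so dim ker(A − (1)·I) = n − 1 = 4

Summary:
  λ = 1: algebraic multiplicity = 5, geometric multiplicity = 4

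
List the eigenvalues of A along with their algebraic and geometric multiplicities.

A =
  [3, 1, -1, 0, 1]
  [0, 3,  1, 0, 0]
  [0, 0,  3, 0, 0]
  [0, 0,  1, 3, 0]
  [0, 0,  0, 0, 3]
λ = 3: alg = 5, geom = 3

Step 1 — factor the characteristic polynomial to read off the algebraic multiplicities:
  χ_A(x) = (x - 3)^5

Step 2 — compute geometric multiplicities via the rank-nullity identity g(λ) = n − rank(A − λI):
  rank(A − (3)·I) = 2, so dim ker(A − (3)·I) = n − 2 = 3

Summary:
  λ = 3: algebraic multiplicity = 5, geometric multiplicity = 3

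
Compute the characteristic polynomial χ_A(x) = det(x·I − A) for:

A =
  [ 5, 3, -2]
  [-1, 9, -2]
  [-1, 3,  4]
x^3 - 18*x^2 + 108*x - 216

Expanding det(x·I − A) (e.g. by cofactor expansion or by noting that A is similar to its Jordan form J, which has the same characteristic polynomial as A) gives
  χ_A(x) = x^3 - 18*x^2 + 108*x - 216
which factors as (x - 6)^3. The eigenvalues (with algebraic multiplicities) are λ = 6 with multiplicity 3.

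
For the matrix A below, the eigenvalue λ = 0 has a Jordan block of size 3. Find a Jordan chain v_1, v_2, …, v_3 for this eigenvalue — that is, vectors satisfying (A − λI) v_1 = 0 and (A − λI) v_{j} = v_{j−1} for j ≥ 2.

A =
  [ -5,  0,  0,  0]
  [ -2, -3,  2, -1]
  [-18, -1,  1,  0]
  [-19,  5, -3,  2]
A Jordan chain for λ = 0 of length 3:
v_1 = (0, 2, 2, -2)ᵀ
v_2 = (0, -3, -1, 5)ᵀ
v_3 = (0, 1, 0, 0)ᵀ

Let N = A − (0)·I. We want v_3 with N^3 v_3 = 0 but N^2 v_3 ≠ 0; then v_{j-1} := N · v_j for j = 3, …, 2.

Pick v_3 = (0, 1, 0, 0)ᵀ.
Then v_2 = N · v_3 = (0, -3, -1, 5)ᵀ.
Then v_1 = N · v_2 = (0, 2, 2, -2)ᵀ.

Sanity check: (A − (0)·I) v_1 = (0, 0, 0, 0)ᵀ = 0. ✓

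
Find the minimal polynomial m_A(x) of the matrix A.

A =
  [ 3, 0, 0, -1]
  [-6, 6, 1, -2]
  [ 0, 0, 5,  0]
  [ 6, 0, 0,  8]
x^2 - 11*x + 30

The characteristic polynomial is χ_A(x) = (x - 6)^2*(x - 5)^2, so the eigenvalues are known. The minimal polynomial is
  m_A(x) = Π_λ (x − λ)^{k_λ}
where k_λ is the size of the *largest* Jordan block for λ (equivalently, the smallest k with (A − λI)^k v = 0 for every generalised eigenvector v of λ).

  λ = 5: largest Jordan block has size 1, contributing (x − 5)
  λ = 6: largest Jordan block has size 1, contributing (x − 6)

So m_A(x) = (x - 6)*(x - 5) = x^2 - 11*x + 30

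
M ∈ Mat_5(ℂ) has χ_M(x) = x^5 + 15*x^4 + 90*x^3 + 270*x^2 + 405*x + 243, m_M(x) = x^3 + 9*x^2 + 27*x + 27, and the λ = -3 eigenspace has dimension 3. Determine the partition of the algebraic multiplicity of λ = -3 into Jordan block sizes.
Block sizes for λ = -3: [3, 1, 1]

Step 1 — from the characteristic polynomial, algebraic multiplicity of λ = -3 is 5. From dim ker(M − (-3)·I) = 3, there are exactly 3 Jordan blocks for λ = -3.
Step 2 — from the minimal polynomial, the factor (x + 3)^3 tells us the largest block for λ = -3 has size 3.
Step 3 — with total size 5, 3 blocks, and largest block 3, the block sizes (in nonincreasing order) are [3, 1, 1].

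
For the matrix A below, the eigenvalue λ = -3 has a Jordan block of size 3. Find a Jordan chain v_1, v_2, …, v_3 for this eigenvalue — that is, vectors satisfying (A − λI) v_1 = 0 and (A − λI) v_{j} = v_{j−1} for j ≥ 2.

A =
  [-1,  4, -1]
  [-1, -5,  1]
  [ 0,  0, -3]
A Jordan chain for λ = -3 of length 3:
v_1 = (2, -1, 0)ᵀ
v_2 = (-1, 1, 0)ᵀ
v_3 = (0, 0, 1)ᵀ

Let N = A − (-3)·I. We want v_3 with N^3 v_3 = 0 but N^2 v_3 ≠ 0; then v_{j-1} := N · v_j for j = 3, …, 2.

Pick v_3 = (0, 0, 1)ᵀ.
Then v_2 = N · v_3 = (-1, 1, 0)ᵀ.
Then v_1 = N · v_2 = (2, -1, 0)ᵀ.

Sanity check: (A − (-3)·I) v_1 = (0, 0, 0)ᵀ = 0. ✓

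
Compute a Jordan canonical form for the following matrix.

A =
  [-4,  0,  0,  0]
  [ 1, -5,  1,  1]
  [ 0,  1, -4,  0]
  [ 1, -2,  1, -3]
J_3(-4) ⊕ J_1(-4)

The characteristic polynomial is
  det(x·I − A) = x^4 + 16*x^3 + 96*x^2 + 256*x + 256 = (x + 4)^4

Eigenvalues and multiplicities (the geometric multiplicity of λ is n − rank(A − λI), which equals the number of Jordan blocks for λ):
  λ = -4: algebraic multiplicity = 4, geometric multiplicity = 2

Determining the block sizes for each eigenvalue:
  λ = -4: with am = 4 and gm = 2, the partition is not yet determined (e.g. several partitions of 4 into 2 parts exist). Let N = A − (-4)·I. Computing rank(N^1) = 2, rank(N^2) = 1, rank(N^3) = 0; the number of blocks of size ≥ j is rank(N^{j−1}) − rank(N^j), giving [2, 1, 1]. So we have 1 block(s) of size 3, 1 block(s) of size 1 → block sizes [3, 1]

Assembling the blocks gives a Jordan form
J =
  [-4,  1,  0,  0]
  [ 0, -4,  1,  0]
  [ 0,  0, -4,  0]
  [ 0,  0,  0, -4]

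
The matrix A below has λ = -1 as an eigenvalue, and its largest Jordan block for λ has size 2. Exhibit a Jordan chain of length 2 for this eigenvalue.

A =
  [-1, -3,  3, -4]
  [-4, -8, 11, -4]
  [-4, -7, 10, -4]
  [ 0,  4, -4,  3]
A Jordan chain for λ = -1 of length 2:
v_1 = (-1, -1, -1, 0)ᵀ
v_2 = (1, -1, 0, 1)ᵀ

Let N = A − (-1)·I. We want v_2 with N^2 v_2 = 0 but N^1 v_2 ≠ 0; then v_{j-1} := N · v_j for j = 2, …, 2.

Pick v_2 = (1, -1, 0, 1)ᵀ.
Then v_1 = N · v_2 = (-1, -1, -1, 0)ᵀ.

Sanity check: (A − (-1)·I) v_1 = (0, 0, 0, 0)ᵀ = 0. ✓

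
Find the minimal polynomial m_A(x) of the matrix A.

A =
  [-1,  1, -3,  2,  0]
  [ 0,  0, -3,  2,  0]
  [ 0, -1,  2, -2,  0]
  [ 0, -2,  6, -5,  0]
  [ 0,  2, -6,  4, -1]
x^2 + 2*x + 1

The characteristic polynomial is χ_A(x) = (x + 1)^5, so the eigenvalues are known. The minimal polynomial is
  m_A(x) = Π_λ (x − λ)^{k_λ}
where k_λ is the size of the *largest* Jordan block for λ (equivalently, the smallest k with (A − λI)^k v = 0 for every generalised eigenvector v of λ).

  λ = -1: largest Jordan block has size 2, contributing (x + 1)^2

So m_A(x) = (x + 1)^2 = x^2 + 2*x + 1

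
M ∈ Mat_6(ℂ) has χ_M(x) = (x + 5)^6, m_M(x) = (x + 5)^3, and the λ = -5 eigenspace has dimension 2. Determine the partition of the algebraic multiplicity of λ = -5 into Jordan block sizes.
Block sizes for λ = -5: [3, 3]

Step 1 — from the characteristic polynomial, algebraic multiplicity of λ = -5 is 6. From dim ker(M − (-5)·I) = 2, there are exactly 2 Jordan blocks for λ = -5.
Step 2 — from the minimal polynomial, the factor (x + 5)^3 tells us the largest block for λ = -5 has size 3.
Step 3 — with total size 6, 2 blocks, and largest block 3, the block sizes (in nonincreasing order) are [3, 3].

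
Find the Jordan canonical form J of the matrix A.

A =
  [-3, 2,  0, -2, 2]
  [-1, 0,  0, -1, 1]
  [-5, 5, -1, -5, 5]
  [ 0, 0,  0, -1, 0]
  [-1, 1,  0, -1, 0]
J_2(-1) ⊕ J_1(-1) ⊕ J_1(-1) ⊕ J_1(-1)

The characteristic polynomial is
  det(x·I − A) = x^5 + 5*x^4 + 10*x^3 + 10*x^2 + 5*x + 1 = (x + 1)^5

Eigenvalues and multiplicities (the geometric multiplicity of λ is n − rank(A − λI), which equals the number of Jordan blocks for λ):
  λ = -1: algebraic multiplicity = 5, geometric multiplicity = 4

Determining the block sizes for each eigenvalue:
  λ = -1: 4 blocks summing to 5 forces exactly one block of size 2 and the rest size 1 → block sizes [2, 1, 1, 1]

Assembling the blocks gives a Jordan form
J =
  [-1,  1,  0,  0,  0]
  [ 0, -1,  0,  0,  0]
  [ 0,  0, -1,  0,  0]
  [ 0,  0,  0, -1,  0]
  [ 0,  0,  0,  0, -1]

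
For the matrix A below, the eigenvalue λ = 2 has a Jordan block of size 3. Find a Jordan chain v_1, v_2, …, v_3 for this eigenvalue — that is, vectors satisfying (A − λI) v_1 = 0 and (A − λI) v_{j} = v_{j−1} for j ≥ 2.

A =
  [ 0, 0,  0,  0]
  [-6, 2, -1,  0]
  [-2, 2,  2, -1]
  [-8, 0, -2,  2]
A Jordan chain for λ = 2 of length 3:
v_1 = (0, -2, 0, -4)ᵀ
v_2 = (0, 0, 2, 0)ᵀ
v_3 = (0, 1, 0, 0)ᵀ

Let N = A − (2)·I. We want v_3 with N^3 v_3 = 0 but N^2 v_3 ≠ 0; then v_{j-1} := N · v_j for j = 3, …, 2.

Pick v_3 = (0, 1, 0, 0)ᵀ.
Then v_2 = N · v_3 = (0, 0, 2, 0)ᵀ.
Then v_1 = N · v_2 = (0, -2, 0, -4)ᵀ.

Sanity check: (A − (2)·I) v_1 = (0, 0, 0, 0)ᵀ = 0. ✓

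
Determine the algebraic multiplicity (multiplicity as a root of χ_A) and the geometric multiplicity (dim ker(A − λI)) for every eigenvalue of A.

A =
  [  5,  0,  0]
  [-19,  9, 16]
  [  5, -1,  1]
λ = 5: alg = 3, geom = 1

Step 1 — factor the characteristic polynomial to read off the algebraic multiplicities:
  χ_A(x) = (x - 5)^3

Step 2 — compute geometric multiplicities via the rank-nullity identity g(λ) = n − rank(A − λI):
  rank(A − (5)·I) = 2, so dim ker(A − (5)·I) = n − 2 = 1

Summary:
  λ = 5: algebraic multiplicity = 3, geometric multiplicity = 1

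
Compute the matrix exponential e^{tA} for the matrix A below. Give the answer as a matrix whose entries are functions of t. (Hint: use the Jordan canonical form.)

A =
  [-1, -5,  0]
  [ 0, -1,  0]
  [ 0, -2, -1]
e^{tA} =
  [exp(-t), -5*t*exp(-t), 0]
  [0, exp(-t), 0]
  [0, -2*t*exp(-t), exp(-t)]

Strategy: write A = P · J · P⁻¹ where J is a Jordan canonical form, so e^{tA} = P · e^{tJ} · P⁻¹, and e^{tJ} can be computed block-by-block.

A has Jordan form
J =
  [-1,  1,  0]
  [ 0, -1,  0]
  [ 0,  0, -1]
(up to reordering of blocks).

Per-block formulas:
  For a 2×2 Jordan block J_2(-1): exp(t · J_2(-1)) = e^(-1t)·(I + t·N), where N is the 2×2 nilpotent shift.
  For a 1×1 block at λ = -1: exp(t · [-1]) = [e^(-1t)].

After assembling e^{tJ} and conjugating by P, we get:

e^{tA} =
  [exp(-t), -5*t*exp(-t), 0]
  [0, exp(-t), 0]
  [0, -2*t*exp(-t), exp(-t)]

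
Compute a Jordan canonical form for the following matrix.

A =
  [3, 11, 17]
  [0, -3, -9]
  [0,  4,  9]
J_3(3)

The characteristic polynomial is
  det(x·I − A) = x^3 - 9*x^2 + 27*x - 27 = (x - 3)^3

Eigenvalues and multiplicities (the geometric multiplicity of λ is n − rank(A − λI), which equals the number of Jordan blocks for λ):
  λ = 3: algebraic multiplicity = 3, geometric multiplicity = 1

Determining the block sizes for each eigenvalue:
  λ = 3: one block (gm = 1), so the single block has size am = 3 → block sizes [3]

Assembling the blocks gives a Jordan form
J =
  [3, 1, 0]
  [0, 3, 1]
  [0, 0, 3]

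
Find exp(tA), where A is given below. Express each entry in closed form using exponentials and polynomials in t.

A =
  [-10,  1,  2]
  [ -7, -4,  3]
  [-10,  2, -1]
e^{tA} =
  [-t^2*exp(-5*t) - 5*t*exp(-5*t) + exp(-5*t), t*exp(-5*t), t^2*exp(-5*t)/2 + 2*t*exp(-5*t)]
  [-t^2*exp(-5*t) - 7*t*exp(-5*t), t*exp(-5*t) + exp(-5*t), t^2*exp(-5*t)/2 + 3*t*exp(-5*t)]
  [-2*t^2*exp(-5*t) - 10*t*exp(-5*t), 2*t*exp(-5*t), t^2*exp(-5*t) + 4*t*exp(-5*t) + exp(-5*t)]

Strategy: write A = P · J · P⁻¹ where J is a Jordan canonical form, so e^{tA} = P · e^{tJ} · P⁻¹, and e^{tJ} can be computed block-by-block.

A has Jordan form
J =
  [-5,  1,  0]
  [ 0, -5,  1]
  [ 0,  0, -5]
(up to reordering of blocks).

Per-block formulas:
  For a 3×3 Jordan block J_3(-5): exp(t · J_3(-5)) = e^(-5t)·(I + t·N + (t^2/2)·N^2), where N is the 3×3 nilpotent shift.

After assembling e^{tJ} and conjugating by P, we get:

e^{tA} =
  [-t^2*exp(-5*t) - 5*t*exp(-5*t) + exp(-5*t), t*exp(-5*t), t^2*exp(-5*t)/2 + 2*t*exp(-5*t)]
  [-t^2*exp(-5*t) - 7*t*exp(-5*t), t*exp(-5*t) + exp(-5*t), t^2*exp(-5*t)/2 + 3*t*exp(-5*t)]
  [-2*t^2*exp(-5*t) - 10*t*exp(-5*t), 2*t*exp(-5*t), t^2*exp(-5*t) + 4*t*exp(-5*t) + exp(-5*t)]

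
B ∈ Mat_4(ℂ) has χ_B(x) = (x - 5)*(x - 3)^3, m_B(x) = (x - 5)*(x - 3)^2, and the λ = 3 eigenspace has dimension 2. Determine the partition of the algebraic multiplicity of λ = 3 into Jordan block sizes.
Block sizes for λ = 3: [2, 1]

Step 1 — from the characteristic polynomial, algebraic multiplicity of λ = 3 is 3. From dim ker(B − (3)·I) = 2, there are exactly 2 Jordan blocks for λ = 3.
Step 2 — from the minimal polynomial, the factor (x − 3)^2 tells us the largest block for λ = 3 has size 2.
Step 3 — with total size 3, 2 blocks, and largest block 2, the block sizes (in nonincreasing order) are [2, 1].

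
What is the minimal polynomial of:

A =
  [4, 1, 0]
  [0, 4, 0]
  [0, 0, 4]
x^2 - 8*x + 16

The characteristic polynomial is χ_A(x) = (x - 4)^3, so the eigenvalues are known. The minimal polynomial is
  m_A(x) = Π_λ (x − λ)^{k_λ}
where k_λ is the size of the *largest* Jordan block for λ (equivalently, the smallest k with (A − λI)^k v = 0 for every generalised eigenvector v of λ).

  λ = 4: largest Jordan block has size 2, contributing (x − 4)^2

So m_A(x) = (x - 4)^2 = x^2 - 8*x + 16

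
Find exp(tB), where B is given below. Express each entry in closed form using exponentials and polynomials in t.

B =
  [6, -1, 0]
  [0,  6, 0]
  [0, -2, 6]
e^{tB} =
  [exp(6*t), -t*exp(6*t), 0]
  [0, exp(6*t), 0]
  [0, -2*t*exp(6*t), exp(6*t)]

Strategy: write B = P · J · P⁻¹ where J is a Jordan canonical form, so e^{tB} = P · e^{tJ} · P⁻¹, and e^{tJ} can be computed block-by-block.

B has Jordan form
J =
  [6, 1, 0]
  [0, 6, 0]
  [0, 0, 6]
(up to reordering of blocks).

Per-block formulas:
  For a 2×2 Jordan block J_2(6): exp(t · J_2(6)) = e^(6t)·(I + t·N), where N is the 2×2 nilpotent shift.
  For a 1×1 block at λ = 6: exp(t · [6]) = [e^(6t)].

After assembling e^{tJ} and conjugating by P, we get:

e^{tB} =
  [exp(6*t), -t*exp(6*t), 0]
  [0, exp(6*t), 0]
  [0, -2*t*exp(6*t), exp(6*t)]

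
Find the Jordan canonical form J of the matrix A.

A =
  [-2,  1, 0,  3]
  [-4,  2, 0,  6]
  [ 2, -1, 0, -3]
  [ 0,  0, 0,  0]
J_2(0) ⊕ J_1(0) ⊕ J_1(0)

The characteristic polynomial is
  det(x·I − A) = x^4

Eigenvalues and multiplicities (the geometric multiplicity of λ is n − rank(A − λI), which equals the number of Jordan blocks for λ):
  λ = 0: algebraic multiplicity = 4, geometric multiplicity = 3

Determining the block sizes for each eigenvalue:
  λ = 0: 3 blocks summing to 4 forces exactly one block of size 2 and the rest size 1 → block sizes [2, 1, 1]

Assembling the blocks gives a Jordan form
J =
  [0, 1, 0, 0]
  [0, 0, 0, 0]
  [0, 0, 0, 0]
  [0, 0, 0, 0]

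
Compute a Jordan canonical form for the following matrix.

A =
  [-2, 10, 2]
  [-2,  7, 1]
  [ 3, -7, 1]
J_3(2)

The characteristic polynomial is
  det(x·I − A) = x^3 - 6*x^2 + 12*x - 8 = (x - 2)^3

Eigenvalues and multiplicities (the geometric multiplicity of λ is n − rank(A − λI), which equals the number of Jordan blocks for λ):
  λ = 2: algebraic multiplicity = 3, geometric multiplicity = 1

Determining the block sizes for each eigenvalue:
  λ = 2: one block (gm = 1), so the single block has size am = 3 → block sizes [3]

Assembling the blocks gives a Jordan form
J =
  [2, 1, 0]
  [0, 2, 1]
  [0, 0, 2]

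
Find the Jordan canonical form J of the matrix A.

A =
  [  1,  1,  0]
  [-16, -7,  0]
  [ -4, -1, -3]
J_2(-3) ⊕ J_1(-3)

The characteristic polynomial is
  det(x·I − A) = x^3 + 9*x^2 + 27*x + 27 = (x + 3)^3

Eigenvalues and multiplicities (the geometric multiplicity of λ is n − rank(A − λI), which equals the number of Jordan blocks for λ):
  λ = -3: algebraic multiplicity = 3, geometric multiplicity = 2

Determining the block sizes for each eigenvalue:
  λ = -3: 2 blocks summing to 3 forces exactly one block of size 2 and the rest size 1 → block sizes [2, 1]

Assembling the blocks gives a Jordan form
J =
  [-3,  1,  0]
  [ 0, -3,  0]
  [ 0,  0, -3]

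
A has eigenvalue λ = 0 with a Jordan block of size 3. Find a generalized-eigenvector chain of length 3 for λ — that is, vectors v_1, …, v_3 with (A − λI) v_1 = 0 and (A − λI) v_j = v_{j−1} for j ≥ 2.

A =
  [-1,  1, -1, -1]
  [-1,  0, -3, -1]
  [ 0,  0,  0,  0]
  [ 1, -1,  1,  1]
A Jordan chain for λ = 0 of length 3:
v_1 = (-1, 0, 0, 1)ᵀ
v_2 = (-1, -1, 0, 1)ᵀ
v_3 = (1, 0, 0, 0)ᵀ

Let N = A − (0)·I. We want v_3 with N^3 v_3 = 0 but N^2 v_3 ≠ 0; then v_{j-1} := N · v_j for j = 3, …, 2.

Pick v_3 = (1, 0, 0, 0)ᵀ.
Then v_2 = N · v_3 = (-1, -1, 0, 1)ᵀ.
Then v_1 = N · v_2 = (-1, 0, 0, 1)ᵀ.

Sanity check: (A − (0)·I) v_1 = (0, 0, 0, 0)ᵀ = 0. ✓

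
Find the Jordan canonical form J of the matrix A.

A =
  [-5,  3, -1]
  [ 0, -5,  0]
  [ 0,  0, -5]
J_2(-5) ⊕ J_1(-5)

The characteristic polynomial is
  det(x·I − A) = x^3 + 15*x^2 + 75*x + 125 = (x + 5)^3

Eigenvalues and multiplicities (the geometric multiplicity of λ is n − rank(A − λI), which equals the number of Jordan blocks for λ):
  λ = -5: algebraic multiplicity = 3, geometric multiplicity = 2

Determining the block sizes for each eigenvalue:
  λ = -5: 2 blocks summing to 3 forces exactly one block of size 2 and the rest size 1 → block sizes [2, 1]

Assembling the blocks gives a Jordan form
J =
  [-5,  1,  0]
  [ 0, -5,  0]
  [ 0,  0, -5]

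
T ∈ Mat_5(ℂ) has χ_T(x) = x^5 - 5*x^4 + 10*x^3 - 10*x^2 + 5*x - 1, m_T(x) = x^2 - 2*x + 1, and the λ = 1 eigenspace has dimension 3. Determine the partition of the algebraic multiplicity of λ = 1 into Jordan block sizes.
Block sizes for λ = 1: [2, 2, 1]

Step 1 — from the characteristic polynomial, algebraic multiplicity of λ = 1 is 5. From dim ker(T − (1)·I) = 3, there are exactly 3 Jordan blocks for λ = 1.
Step 2 — from the minimal polynomial, the factor (x − 1)^2 tells us the largest block for λ = 1 has size 2.
Step 3 — with total size 5, 3 blocks, and largest block 2, the block sizes (in nonincreasing order) are [2, 2, 1].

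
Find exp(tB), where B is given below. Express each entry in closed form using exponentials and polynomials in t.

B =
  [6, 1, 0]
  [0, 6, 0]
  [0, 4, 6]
e^{tB} =
  [exp(6*t), t*exp(6*t), 0]
  [0, exp(6*t), 0]
  [0, 4*t*exp(6*t), exp(6*t)]

Strategy: write B = P · J · P⁻¹ where J is a Jordan canonical form, so e^{tB} = P · e^{tJ} · P⁻¹, and e^{tJ} can be computed block-by-block.

B has Jordan form
J =
  [6, 1, 0]
  [0, 6, 0]
  [0, 0, 6]
(up to reordering of blocks).

Per-block formulas:
  For a 2×2 Jordan block J_2(6): exp(t · J_2(6)) = e^(6t)·(I + t·N), where N is the 2×2 nilpotent shift.
  For a 1×1 block at λ = 6: exp(t · [6]) = [e^(6t)].

After assembling e^{tJ} and conjugating by P, we get:

e^{tB} =
  [exp(6*t), t*exp(6*t), 0]
  [0, exp(6*t), 0]
  [0, 4*t*exp(6*t), exp(6*t)]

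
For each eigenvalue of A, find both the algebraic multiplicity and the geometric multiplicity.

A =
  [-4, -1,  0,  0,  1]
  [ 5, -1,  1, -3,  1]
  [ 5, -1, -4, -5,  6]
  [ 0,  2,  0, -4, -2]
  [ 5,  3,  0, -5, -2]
λ = -4: alg = 4, geom = 2; λ = 1: alg = 1, geom = 1

Step 1 — factor the characteristic polynomial to read off the algebraic multiplicities:
  χ_A(x) = (x - 1)*(x + 4)^4

Step 2 — compute geometric multiplicities via the rank-nullity identity g(λ) = n − rank(A − λI):
  rank(A − (-4)·I) = 3, so dim ker(A − (-4)·I) = n − 3 = 2
  rank(A − (1)·I) = 4, so dim ker(A − (1)·I) = n − 4 = 1

Summary:
  λ = -4: algebraic multiplicity = 4, geometric multiplicity = 2
  λ = 1: algebraic multiplicity = 1, geometric multiplicity = 1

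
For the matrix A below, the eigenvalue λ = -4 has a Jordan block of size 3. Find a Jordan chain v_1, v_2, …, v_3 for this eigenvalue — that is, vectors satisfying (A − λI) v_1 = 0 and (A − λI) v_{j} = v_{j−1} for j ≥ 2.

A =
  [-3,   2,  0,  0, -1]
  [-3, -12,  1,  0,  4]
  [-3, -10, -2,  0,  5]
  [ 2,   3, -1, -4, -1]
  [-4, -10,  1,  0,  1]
A Jordan chain for λ = -4 of length 3:
v_1 = (-1, 2, 1, 0, 3)ᵀ
v_2 = (1, -3, -3, 2, -4)ᵀ
v_3 = (1, 0, 0, 0, 0)ᵀ

Let N = A − (-4)·I. We want v_3 with N^3 v_3 = 0 but N^2 v_3 ≠ 0; then v_{j-1} := N · v_j for j = 3, …, 2.

Pick v_3 = (1, 0, 0, 0, 0)ᵀ.
Then v_2 = N · v_3 = (1, -3, -3, 2, -4)ᵀ.
Then v_1 = N · v_2 = (-1, 2, 1, 0, 3)ᵀ.

Sanity check: (A − (-4)·I) v_1 = (0, 0, 0, 0, 0)ᵀ = 0. ✓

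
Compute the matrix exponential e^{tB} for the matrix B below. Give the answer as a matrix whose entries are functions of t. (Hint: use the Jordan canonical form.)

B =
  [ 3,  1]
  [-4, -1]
e^{tB} =
  [2*t*exp(t) + exp(t), t*exp(t)]
  [-4*t*exp(t), -2*t*exp(t) + exp(t)]

Strategy: write B = P · J · P⁻¹ where J is a Jordan canonical form, so e^{tB} = P · e^{tJ} · P⁻¹, and e^{tJ} can be computed block-by-block.

B has Jordan form
J =
  [1, 1]
  [0, 1]
(up to reordering of blocks).

Per-block formulas:
  For a 2×2 Jordan block J_2(1): exp(t · J_2(1)) = e^(1t)·(I + t·N), where N is the 2×2 nilpotent shift.

After assembling e^{tJ} and conjugating by P, we get:

e^{tB} =
  [2*t*exp(t) + exp(t), t*exp(t)]
  [-4*t*exp(t), -2*t*exp(t) + exp(t)]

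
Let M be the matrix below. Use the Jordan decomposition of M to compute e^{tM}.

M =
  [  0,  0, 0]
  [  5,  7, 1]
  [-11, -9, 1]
e^{tM} =
  [1, 0, 0]
  [t*exp(4*t) + exp(4*t) - 1, 3*t*exp(4*t) + exp(4*t), t*exp(4*t)]
  [-3*t*exp(4*t) - 2*exp(4*t) + 2, -9*t*exp(4*t), -3*t*exp(4*t) + exp(4*t)]

Strategy: write M = P · J · P⁻¹ where J is a Jordan canonical form, so e^{tM} = P · e^{tJ} · P⁻¹, and e^{tJ} can be computed block-by-block.

M has Jordan form
J =
  [0, 0, 0]
  [0, 4, 1]
  [0, 0, 4]
(up to reordering of blocks).

Per-block formulas:
  For a 2×2 Jordan block J_2(4): exp(t · J_2(4)) = e^(4t)·(I + t·N), where N is the 2×2 nilpotent shift.
  For a 1×1 block at λ = 0: exp(t · [0]) = [e^(0t)].

After assembling e^{tJ} and conjugating by P, we get:

e^{tM} =
  [1, 0, 0]
  [t*exp(4*t) + exp(4*t) - 1, 3*t*exp(4*t) + exp(4*t), t*exp(4*t)]
  [-3*t*exp(4*t) - 2*exp(4*t) + 2, -9*t*exp(4*t), -3*t*exp(4*t) + exp(4*t)]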